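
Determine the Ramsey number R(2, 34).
R(2, 34) = 34

R(2, k) = k for all k ≥ 2: in a 2-colouring of K_k, either some edge is red (a red K_2) or all edges are blue (a blue K_k). And K_{33} coloured all-blue has no blue K_34, so R(2, 34) > 33. Hence R(2, 34) = 34.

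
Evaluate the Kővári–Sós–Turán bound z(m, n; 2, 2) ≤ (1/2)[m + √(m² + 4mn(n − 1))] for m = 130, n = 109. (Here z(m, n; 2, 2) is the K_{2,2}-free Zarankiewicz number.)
z(130, 109; 2, 2) ≤ (1/2)[130 + √(130² + 4·130·109·108)] = (1/2)[130 + √6138340] = 1303.7837

Kővári–Sós–Turán: let r_1, ..., r_130 be the row sums and z = Σ r_i the total number of 1s. Each pair of columns can share at most one row with both entries 1 (else a 2×2 all-ones block appears), so Σ_i C(r_i, 2) ≤ C(109, 2) = 5886. By convexity Σ_i C(r_i, 2) ≥ 130·C(z/130, 2) = z(z − 130)/(2·130), giving z² − 130z − 130·109·108 ≤ 0 and hence z ≤ (1/2)[130 + √(16900 + 4·1530360)] = (1/2)[130 + √6138340] ≈ (1/2)(130 + 2477.5674) = 1303.7837.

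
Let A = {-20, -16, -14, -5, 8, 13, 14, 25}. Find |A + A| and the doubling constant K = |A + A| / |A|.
K = |A + A| / |A| = 34/8 = 17/4

Enumerate A + A = {a + b : a, b ∈ A}. With |A| = 8, there are |A|^2 = 64 ordered sum pairs; collecting distinct values, A + A = {-40, -36, -34, -32, -30, -28, -25, -21, -19, -12, -10, -8, -7, -6, -3, -2, -1, 0, 3, 5, 8, 9, 11, 16, 20, 21, 22, 26, 27, 28, 33, 38, 39, 50}, so |A + A| = 34. Thus K = 34/8 = 17/4. For comparison, the minimum possible |A + A| over all 8-element sets is 2·8 − 1 = 15 (so min K = 15/8), attained only by arithmetic progressions.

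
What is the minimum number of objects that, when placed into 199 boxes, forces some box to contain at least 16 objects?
n = (16 − 1)·199 + 1 = 2986

By the generalised pigeonhole principle, to guarantee some box contains ≥ r objects we need more than (r − 1) · k objects total. Threshold: n = (r − 1) · k + 1. With r = 16 and k = 199: n = 15 · 199 + 1 = 2985 + 1 = 2986. For n = 2985 = 15 · 199, we can put exactly 15 objects in every box, avoiding 16 in any single one — so 2986 is tight.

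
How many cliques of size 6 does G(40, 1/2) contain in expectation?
E[# K_6] = C(40, 6) · (1/2)^C(6, 2) = 3838380 / 2^15 = 959595/8192 ≈ 117.138062

For each 6-subset S of vertices (there are C(40, 6) = 3838380 such S), let X_S = 1 if S induces a K_6 (all C(6, 2) = 15 edges present). Then P(X_S = 1) = (1/2)^15 = 1/32768. By linearity of expectation, E[# K_6] = C(40, 6) · (1/2)^15 = 3838380 / 32768 = 959595/8192 ≈ 117.138062.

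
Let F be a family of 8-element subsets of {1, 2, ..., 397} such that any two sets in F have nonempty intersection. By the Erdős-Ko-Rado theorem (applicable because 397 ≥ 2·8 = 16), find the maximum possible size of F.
max |F| = C(396, 7) = 287261847152280

Erdős-Ko-Rado (1961): when n ≥ 2k, max |F| = C(n−1, k−1). The bound is attained by the star {A : i ∈ A} for any fixed i ∈ [n]. Here C(397−1, 8−1) = C(396, 7) = 287261847152280.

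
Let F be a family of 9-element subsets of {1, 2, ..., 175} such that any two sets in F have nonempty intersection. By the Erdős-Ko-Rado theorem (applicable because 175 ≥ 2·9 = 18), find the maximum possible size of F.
max |F| = C(174, 8) = 17699490469791

The Erdős-Ko-Rado theorem states: for n ≥ 2k, an intersecting family of k-subsets of an n-element set has size at most C(n − 1, k − 1), with equality for 'star' families {A ⊆ [n] : |A| = k, i ∈ A} (fix an element i). For n = 175, k = 9: C(174, 8) = 17699490469791.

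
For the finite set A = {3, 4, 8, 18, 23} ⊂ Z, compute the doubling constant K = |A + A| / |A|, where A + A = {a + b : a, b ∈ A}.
K = |A + A| / |A| = 14/5

Enumerate A + A = {a + b : a, b ∈ A}. With |A| = 5, there are |A|^2 = 25 ordered sum pairs; collecting distinct values, A + A = {6, 7, 8, 11, 12, 16, 21, 22, 26, 27, 31, 36, 41, 46}, so |A + A| = 14. Thus K = 14/5. For comparison, the minimum possible |A + A| over all 5-element sets is 2·5 − 1 = 9 (so min K = 9/5), attained only by arithmetic progressions.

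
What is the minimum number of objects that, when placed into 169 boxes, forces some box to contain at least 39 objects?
n = (39 − 1)·169 + 1 = 6423

By the generalised pigeonhole principle, to guarantee some box contains ≥ r objects we need more than (r − 1) · k objects total. Threshold: n = (r − 1) · k + 1. With r = 39 and k = 169: n = 38 · 169 + 1 = 6422 + 1 = 6423. For n = 6422 = 38 · 169, we can put exactly 38 objects in every box, avoiding 39 in any single one — so 6423 is tight.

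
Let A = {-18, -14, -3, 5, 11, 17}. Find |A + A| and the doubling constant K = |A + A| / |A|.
K = |A + A| / |A| = 20/6 = 10/3

Enumerate A + A = {a + b : a, b ∈ A}. With |A| = 6, there are |A|^2 = 36 ordered sum pairs; collecting distinct values, A + A = {-36, -32, -28, -21, -17, -13, -9, -7, -6, -3, -1, 2, 3, 8, 10, 14, 16, 22, 28, 34}, so |A + A| = 20. Thus K = 20/6 = 10/3. For comparison, the minimum possible |A + A| over all 6-element sets is 2·6 − 1 = 11 (so min K = 11/6), attained only by arithmetic progressions.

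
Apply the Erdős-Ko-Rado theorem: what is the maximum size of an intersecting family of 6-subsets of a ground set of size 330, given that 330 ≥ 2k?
max |F| = C(329, 5) = 31155678190

The Erdős-Ko-Rado theorem states: for n ≥ 2k, an intersecting family of k-subsets of an n-element set has size at most C(n − 1, k − 1), with equality for 'star' families {A ⊆ [n] : |A| = k, i ∈ A} (fix an element i). For n = 330, k = 6: C(329, 5) = 31155678190.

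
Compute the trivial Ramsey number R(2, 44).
R(2, 44) = 44

R(2, k) = k for all k ≥ 2: in a 2-colouring of K_k, either some edge is red (a red K_2) or all edges are blue (a blue K_k). And K_{43} coloured all-blue has no blue K_44, so R(2, 44) > 43. Hence R(2, 44) = 44.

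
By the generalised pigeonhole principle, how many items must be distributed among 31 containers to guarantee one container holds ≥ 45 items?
n = (45 − 1)·31 + 1 = 1365

By the generalised pigeonhole principle, to guarantee some box contains ≥ r objects we need more than (r − 1) · k objects total. Threshold: n = (r − 1) · k + 1. With r = 45 and k = 31: n = 44 · 31 + 1 = 1364 + 1 = 1365. For n = 1364 = 44 · 31, we can put exactly 44 objects in every box, avoiding 45 in any single one — so 1365 is tight.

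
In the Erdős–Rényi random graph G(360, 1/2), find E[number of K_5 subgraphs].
E[# K_5] = C(360, 5) · (1/2)^C(5, 2) = 49002354072 / 2^10 = 6125294259/128 = 47853861.3984375

For each 5-subset S of vertices (there are C(360, 5) = 49002354072 such S), let X_S = 1 if S induces a K_5 (all C(5, 2) = 10 edges present). Then P(X_S = 1) = (1/2)^10 = 1/1024. By linearity of expectation, E[# K_5] = C(360, 5) · (1/2)^10 = 49002354072 / 1024 = 6125294259/128 = 47853861.3984375.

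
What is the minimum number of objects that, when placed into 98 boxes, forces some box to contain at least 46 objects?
n = (46 − 1)·98 + 1 = 4411

By the generalised pigeonhole principle, to guarantee some box contains ≥ r objects we need more than (r − 1) · k objects total. Threshold: n = (r − 1) · k + 1. With r = 46 and k = 98: n = 45 · 98 + 1 = 4410 + 1 = 4411. For n = 4410 = 45 · 98, we can put exactly 45 objects in every box, avoiding 46 in any single one — so 4411 is tight.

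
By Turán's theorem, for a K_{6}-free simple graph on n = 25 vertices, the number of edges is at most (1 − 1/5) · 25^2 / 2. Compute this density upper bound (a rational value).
Turán density bound = (4/5) · 25^2/2 = 250

Turán's theorem: ex(n, K_{r+1}) is achieved by the complete r-partite Turán graph T(n, r) with parts as balanced as possible, and is at most (1 − 1/r) · n^2/2. For r = 5, n = 25: the density bound is (4/5) · 625/2 = 250. Since 5 ∣ 25, the Turán graph T(25, 5) has parts of equal size 5, and its edge count e(T(25, 5)) = 250 attains the density bound exactly.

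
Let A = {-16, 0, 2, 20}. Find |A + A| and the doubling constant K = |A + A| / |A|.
K = |A + A| / |A| = 9/4

Enumerate A + A = {a + b : a, b ∈ A}. With |A| = 4, there are |A|^2 = 16 ordered sum pairs; collecting distinct values, A + A = {-32, -16, -14, 0, 2, 4, 20, 22, 40}, so |A + A| = 9. Thus K = 9/4. For comparison, the minimum possible |A + A| over all 4-element sets is 2·4 − 1 = 7 (so min K = 7/4), attained only by arithmetic progressions.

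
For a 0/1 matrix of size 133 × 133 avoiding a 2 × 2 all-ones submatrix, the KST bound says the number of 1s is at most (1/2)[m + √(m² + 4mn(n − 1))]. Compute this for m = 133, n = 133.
z(133, 133; 2, 2) ≤ (1/2)[133 + √(133² + 4·133·133·132)] = (1/2)[133 + √9357481] = 1596

Kővári–Sós–Turán: let r_1, ..., r_133 be the row sums and z = Σ r_i the total number of 1s. Each pair of columns can share at most one row with both entries 1 (else a 2×2 all-ones block appears), so Σ_i C(r_i, 2) ≤ C(133, 2) = 8778. By convexity Σ_i C(r_i, 2) ≥ 133·C(z/133, 2) = z(z − 133)/(2·133), giving z² − 133z − 133·133·132 ≤ 0 and hence z ≤ (1/2)[133 + √(17689 + 4·2334948)] = (1/2)[133 + √9357481] ≈ (1/2)(133 + 3059) = 1596.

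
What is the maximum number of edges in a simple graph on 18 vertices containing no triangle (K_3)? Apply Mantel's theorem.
ex(18, K_3) = ⌊18^2/4⌋ = 81

Mantel (1907): a triangle-free graph on n vertices has at most ⌊n^2/4⌋ edges, with equality for the complete bipartite graph K_{⌊n/2⌋, ⌈n/2⌉}. For n = 18: ⌊18^2/4⌋ = ⌊324/4⌋ = 81. The extremal graph is K_{9, 9}, which has 9·9 = 81 edges.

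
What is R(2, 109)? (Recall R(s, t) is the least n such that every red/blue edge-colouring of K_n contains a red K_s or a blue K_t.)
R(2, 109) = 109

R(2, k) = k for all k ≥ 2: in a 2-colouring of K_k, either some edge is red (a red K_2) or all edges are blue (a blue K_k). And K_{108} coloured all-blue has no blue K_109, so R(2, 109) > 108. Hence R(2, 109) = 109.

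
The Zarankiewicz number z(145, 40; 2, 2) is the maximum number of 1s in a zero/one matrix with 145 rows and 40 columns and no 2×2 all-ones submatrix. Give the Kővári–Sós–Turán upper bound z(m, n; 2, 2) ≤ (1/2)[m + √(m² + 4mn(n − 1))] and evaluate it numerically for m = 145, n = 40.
z(145, 40; 2, 2) ≤ (1/2)[145 + √(145² + 4·145·40·39)] = (1/2)[145 + √925825] = 553.599

Kővári–Sós–Turán: let r_1, ..., r_145 be the row sums and z = Σ r_i the total number of 1s. Each pair of columns can share at most one row with both entries 1 (else a 2×2 all-ones block appears), so Σ_i C(r_i, 2) ≤ C(40, 2) = 780. By convexity Σ_i C(r_i, 2) ≥ 145·C(z/145, 2) = z(z − 145)/(2·145), giving z² − 145z − 145·40·39 ≤ 0 and hence z ≤ (1/2)[145 + √(21025 + 4·226200)] = (1/2)[145 + √925825] ≈ (1/2)(145 + 962.198) = 553.599.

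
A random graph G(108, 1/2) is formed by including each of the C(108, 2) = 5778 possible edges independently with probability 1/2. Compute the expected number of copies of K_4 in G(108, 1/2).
E[# K_4] = C(108, 4) · (1/2)^C(4, 2) = 5359095 / 2^6 = 83735.859375

For each 4-subset S of vertices (there are C(108, 4) = 5359095 such S), let X_S = 1 if S induces a K_4 (all C(4, 2) = 6 edges present). Then P(X_S = 1) = (1/2)^6 = 1/64. By linearity of expectation, E[# K_4] = C(108, 4) · (1/2)^6 = 5359095 / 64 = 83735.859375.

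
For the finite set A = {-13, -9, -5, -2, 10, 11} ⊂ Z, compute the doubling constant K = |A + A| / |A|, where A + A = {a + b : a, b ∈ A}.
K = |A + A| / |A| = 20/6 = 10/3

Enumerate A + A = {a + b : a, b ∈ A}. With |A| = 6, there are |A|^2 = 36 ordered sum pairs; collecting distinct values, A + A = {-26, -22, -18, -15, -14, -11, -10, -7, -4, -3, -2, 1, 2, 5, 6, 8, 9, 20, 21, 22}, so |A + A| = 20. Thus K = 20/6 = 10/3. For comparison, the minimum possible |A + A| over all 6-element sets is 2·6 − 1 = 11 (so min K = 11/6), attained only by arithmetic progressions.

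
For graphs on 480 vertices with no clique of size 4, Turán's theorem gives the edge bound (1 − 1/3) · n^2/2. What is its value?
Turán density bound = (2/3) · 480^2/2 = 76800

Turán's theorem: ex(n, K_{r+1}) is achieved by the complete r-partite Turán graph T(n, r) with parts as balanced as possible, and is at most (1 − 1/r) · n^2/2. For r = 3, n = 480: the density bound is (2/3) · 230400/2 = 76800. Since 3 ∣ 480, the Turán graph T(480, 3) has parts of equal size 160, and its edge count e(T(480, 3)) = 76800 attains the density bound exactly.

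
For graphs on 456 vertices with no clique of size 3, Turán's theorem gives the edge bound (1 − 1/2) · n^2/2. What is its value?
Turán density bound = (1/2) · 456^2/2 = 51984

Turán's theorem: ex(n, K_{r+1}) is achieved by the complete r-partite Turán graph T(n, r) with parts as balanced as possible, and is at most (1 − 1/r) · n^2/2. For r = 2, n = 456: the density bound is (1/2) · 207936/2 = 51984. Since 2 ∣ 456, the Turán graph T(456, 2) has parts of equal size 228, and its edge count e(T(456, 2)) = 51984 attains the density bound exactly.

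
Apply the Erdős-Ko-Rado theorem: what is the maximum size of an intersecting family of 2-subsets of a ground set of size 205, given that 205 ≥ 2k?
max |F| = C(204, 1) = 204

Erdős-Ko-Rado (1961): when n ≥ 2k, max |F| = C(n−1, k−1). The bound is attained by the star {A : i ∈ A} for any fixed i ∈ [n]. Here C(205−1, 2−1) = C(204, 1) = 204.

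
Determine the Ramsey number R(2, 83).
R(2, 83) = 83

R(2, k) = k for all k ≥ 2: in a 2-colouring of K_k, either some edge is red (a red K_2) or all edges are blue (a blue K_k). And K_{82} coloured all-blue has no blue K_83, so R(2, 83) > 82. Hence R(2, 83) = 83.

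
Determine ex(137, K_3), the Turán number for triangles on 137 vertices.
ex(137, K_3) = ⌊137^2/4⌋ = 4692

Mantel (1907): a triangle-free graph on n vertices has at most ⌊n^2/4⌋ edges, with equality for the complete bipartite graph K_{⌊n/2⌋, ⌈n/2⌉}. For n = 137: ⌊137^2/4⌋ = ⌊18769/4⌋ = 4692. The extremal graph is K_{68, 69}, which has 68·69 = 4692 edges.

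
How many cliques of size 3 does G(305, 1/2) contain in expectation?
E[# K_3] = C(305, 3) · (1/2)^C(3, 2) = 4682360 / 2^3 = 585295

For each 3-subset S of vertices (there are C(305, 3) = 4682360 such S), let X_S = 1 if S induces a K_3 (all C(3, 2) = 3 edges present). Then P(X_S = 1) = (1/2)^3 = 1/8. By linearity of expectation, E[# K_3] = C(305, 3) · (1/2)^3 = 4682360 / 8 = 585295.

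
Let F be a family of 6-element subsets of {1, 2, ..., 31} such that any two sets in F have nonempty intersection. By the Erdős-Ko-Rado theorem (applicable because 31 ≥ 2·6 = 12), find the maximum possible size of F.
max |F| = C(30, 5) = 142506

The Erdős-Ko-Rado theorem states: for n ≥ 2k, an intersecting family of k-subsets of an n-element set has size at most C(n − 1, k − 1), with equality for 'star' families {A ⊆ [n] : |A| = k, i ∈ A} (fix an element i). For n = 31, k = 6: C(30, 5) = 142506.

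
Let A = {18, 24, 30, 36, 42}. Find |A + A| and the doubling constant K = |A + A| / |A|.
K = |A + A| / |A| = 9/5

Enumerate A + A = {a + b : a, b ∈ A}. With |A| = 5, there are |A|^2 = 25 ordered sum pairs; collecting distinct values, A + A = {36, 42, 48, 54, 60, 66, 72, 78, 84}, so |A + A| = 9. Thus K = 9/5. Here |A + A| = 2|A| − 1 = 9, the minimum possible — so K = 9/5 is minimal, which holds iff A is an arithmetic progression.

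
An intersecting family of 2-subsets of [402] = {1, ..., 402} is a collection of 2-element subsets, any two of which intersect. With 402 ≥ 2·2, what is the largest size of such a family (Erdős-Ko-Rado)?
max |F| = C(401, 1) = 401

Erdős-Ko-Rado (1961): when n ≥ 2k, max |F| = C(n−1, k−1). The bound is attained by the star {A : i ∈ A} for any fixed i ∈ [n]. Here C(402−1, 2−1) = C(401, 1) = 401.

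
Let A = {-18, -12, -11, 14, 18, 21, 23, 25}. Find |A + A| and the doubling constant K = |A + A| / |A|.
K = |A + A| / |A| = 32/8 = 4

Enumerate A + A = {a + b : a, b ∈ A}. With |A| = 8, there are |A|^2 = 64 ordered sum pairs; collecting distinct values, A + A = {-36, -30, -29, -24, -23, -22, -4, 0, 2, 3, 5, 6, 7, 9, 10, 11, 12, 13, 14, 28, 32, 35, 36, 37, 39, 41, 42, 43, 44, 46, 48, 50}, so |A + A| = 32. Thus K = 32/8 = 4. For comparison, the minimum possible |A + A| over all 8-element sets is 2·8 − 1 = 15 (so min K = 15/8), attained only by arithmetic progressions.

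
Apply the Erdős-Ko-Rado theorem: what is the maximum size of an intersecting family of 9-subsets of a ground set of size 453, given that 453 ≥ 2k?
max |F| = C(452, 8) = 40600718090136600

Erdős-Ko-Rado (1961): when n ≥ 2k, max |F| = C(n−1, k−1). The bound is attained by the star {A : i ∈ A} for any fixed i ∈ [n]. Here C(453−1, 9−1) = C(452, 8) = 40600718090136600.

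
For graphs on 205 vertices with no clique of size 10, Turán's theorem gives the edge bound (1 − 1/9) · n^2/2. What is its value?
Turán density bound = (8/9) · 205^2/2 = 168100/9 ≈ 18677.7778

Turán's theorem: ex(n, K_{r+1}) is achieved by the complete r-partite Turán graph T(n, r) with parts as balanced as possible, and is at most (1 − 1/r) · n^2/2. For r = 9, n = 205: the density bound is (8/9) · 42025/2 = 168100/9 ≈ 18677.7778. The integer-valued extremum is e(T(205, 9)) = 18677, which is strictly less than the density bound 168100/9 since 9 ∤ 205 (the parts of T(205, 9) cannot all be equal).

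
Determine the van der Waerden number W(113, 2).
W(113, 2) = 113 + 1 = 114

A 2-term AP is any pair of integers, so a monochromatic 2-AP exists iff some colour is used at least twice. With 113 colours, the colouring i ↦ i on {1, ..., 113} uses each colour once, avoiding any monochromatic pair, so W(113, 2) > 113. For {1, ..., 114}, pigeonhole forces two integers of the same colour, which form a monochromatic 2-AP. Hence W(113, 2) = 114.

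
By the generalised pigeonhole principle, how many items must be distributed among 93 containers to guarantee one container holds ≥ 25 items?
n = (25 − 1)·93 + 1 = 2233

By the generalised pigeonhole principle, to guarantee some box contains ≥ r objects we need more than (r − 1) · k objects total. Threshold: n = (r − 1) · k + 1. With r = 25 and k = 93: n = 24 · 93 + 1 = 2232 + 1 = 2233. For n = 2232 = 24 · 93, we can put exactly 24 objects in every box, avoiding 25 in any single one — so 2233 is tight.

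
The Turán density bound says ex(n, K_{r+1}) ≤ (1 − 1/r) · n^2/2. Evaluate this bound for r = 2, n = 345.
Turán density bound = (1/2) · 345^2/2 = 119025/4 ≈ 29756.25

Turán's theorem: ex(n, K_{r+1}) is achieved by the complete r-partite Turán graph T(n, r) with parts as balanced as possible, and is at most (1 − 1/r) · n^2/2. For r = 2, n = 345: the density bound is (1/2) · 119025/2 = 119025/4 ≈ 29756.25. The integer-valued extremum is e(T(345, 2)) = 29756, which is strictly less than the density bound 119025/4 since 2 ∤ 345 (the parts of T(345, 2) cannot all be equal).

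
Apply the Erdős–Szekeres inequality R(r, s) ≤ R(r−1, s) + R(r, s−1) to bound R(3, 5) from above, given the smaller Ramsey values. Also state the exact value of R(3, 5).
R(3, 5) ≤ R(2, 5) + R(3, 4) = 5 + 9 = 14; exact value R(3, 5) = 14.

The Erdős–Szekeres recurrence R(r, s) ≤ R(r−1, s) + R(r, s−1) applied to (r, s) = (3, 5) gives
  R(3, 5) ≤ R(2, 5) + R(3, 4) = 5 + 9 = 14.
(Recall R(2, k) = k and R is symmetric.) Here the recurrence bound is tight: a matching lower-bound construction on K_{13} shows R(3, 5) > 13, so R(3, 5) = 14 exactly.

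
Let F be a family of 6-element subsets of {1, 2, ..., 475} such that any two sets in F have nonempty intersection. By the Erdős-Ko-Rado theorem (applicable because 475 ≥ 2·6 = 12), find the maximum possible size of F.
max |F| = C(474, 5) = 195217613844

Erdős-Ko-Rado (1961): when n ≥ 2k, max |F| = C(n−1, k−1). The bound is attained by the star {A : i ∈ A} for any fixed i ∈ [n]. Here C(475−1, 6−1) = C(474, 5) = 195217613844.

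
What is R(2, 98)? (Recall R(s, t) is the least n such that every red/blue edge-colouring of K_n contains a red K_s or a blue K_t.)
R(2, 98) = 98

R(2, k) = k for all k ≥ 2: in a 2-colouring of K_k, either some edge is red (a red K_2) or all edges are blue (a blue K_k). And K_{97} coloured all-blue has no blue K_98, so R(2, 98) > 97. Hence R(2, 98) = 98.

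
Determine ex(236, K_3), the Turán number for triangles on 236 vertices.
ex(236, K_3) = ⌊236^2/4⌋ = 13924

Mantel (1907): a triangle-free graph on n vertices has at most ⌊n^2/4⌋ edges, with equality for the complete bipartite graph K_{⌊n/2⌋, ⌈n/2⌉}. For n = 236: ⌊236^2/4⌋ = ⌊55696/4⌋ = 13924. The extremal graph is K_{118, 118}, which has 118·118 = 13924 edges.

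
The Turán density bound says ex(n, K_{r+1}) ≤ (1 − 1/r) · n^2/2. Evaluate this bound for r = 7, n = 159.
Turán density bound = (6/7) · 159^2/2 = 75843/7 ≈ 10834.7143

Turán's theorem: ex(n, K_{r+1}) is achieved by the complete r-partite Turán graph T(n, r) with parts as balanced as possible, and is at most (1 − 1/r) · n^2/2. For r = 7, n = 159: the density bound is (6/7) · 25281/2 = 75843/7 ≈ 10834.7143. The integer-valued extremum is e(T(159, 7)) = 10834, which is strictly less than the density bound 75843/7 since 7 ∤ 159 (the parts of T(159, 7) cannot all be equal).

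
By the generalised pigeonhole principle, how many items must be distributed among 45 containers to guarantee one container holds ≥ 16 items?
n = (16 − 1)·45 + 1 = 676

By the generalised pigeonhole principle, to guarantee some box contains ≥ r objects we need more than (r − 1) · k objects total. Threshold: n = (r − 1) · k + 1. With r = 16 and k = 45: n = 15 · 45 + 1 = 675 + 1 = 676. For n = 675 = 15 · 45, we can put exactly 15 objects in every box, avoiding 16 in any single one — so 676 is tight.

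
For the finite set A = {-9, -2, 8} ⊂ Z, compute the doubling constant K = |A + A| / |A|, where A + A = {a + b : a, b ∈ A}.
K = |A + A| / |A| = 6/3 = 2

Enumerate A + A = {a + b : a, b ∈ A}. With |A| = 3, there are |A|^2 = 9 ordered sum pairs; collecting distinct values, A + A = {-18, -11, -4, -1, 6, 16}, so |A + A| = 6. Thus K = 6/3 = 2. For comparison, the minimum possible |A + A| over all 3-element sets is 2·3 − 1 = 5 (so min K = 5/3), attained only by arithmetic progressions.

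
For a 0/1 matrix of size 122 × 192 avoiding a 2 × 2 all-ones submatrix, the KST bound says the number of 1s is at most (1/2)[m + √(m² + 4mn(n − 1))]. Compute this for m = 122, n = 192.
z(122, 192; 2, 2) ≤ (1/2)[122 + √(122² + 4·122·192·191)] = (1/2)[122 + √17910820] = 2177.0588

Kővári–Sós–Turán: let r_1, ..., r_122 be the row sums and z = Σ r_i the total number of 1s. Each pair of columns can share at most one row with both entries 1 (else a 2×2 all-ones block appears), so Σ_i C(r_i, 2) ≤ C(192, 2) = 18336. By convexity Σ_i C(r_i, 2) ≥ 122·C(z/122, 2) = z(z − 122)/(2·122), giving z² − 122z − 122·192·191 ≤ 0 and hence z ≤ (1/2)[122 + √(14884 + 4·4473984)] = (1/2)[122 + √17910820] ≈ (1/2)(122 + 4232.1177) = 2177.0588.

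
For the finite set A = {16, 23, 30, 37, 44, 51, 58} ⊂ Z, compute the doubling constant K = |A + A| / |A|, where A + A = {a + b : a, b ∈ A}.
K = |A + A| / |A| = 13/7

Enumerate A + A = {a + b : a, b ∈ A}. With |A| = 7, there are |A|^2 = 49 ordered sum pairs; collecting distinct values, A + A = {32, 39, 46, 53, 60, 67, 74, 81, 88, 95, 102, 109, 116}, so |A + A| = 13. Thus K = 13/7. Here |A + A| = 2|A| − 1 = 13, the minimum possible — so K = 13/7 is minimal, which holds iff A is an arithmetic progression.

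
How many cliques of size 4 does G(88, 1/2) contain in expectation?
E[# K_4] = C(88, 4) · (1/2)^C(4, 2) = 2331890 / 2^6 = 1165945/32 = 36435.78125

For each 4-subset S of vertices (there are C(88, 4) = 2331890 such S), let X_S = 1 if S induces a K_4 (all C(4, 2) = 6 edges present). Then P(X_S = 1) = (1/2)^6 = 1/64. By linearity of expectation, E[# K_4] = C(88, 4) · (1/2)^6 = 2331890 / 64 = 1165945/32 = 36435.78125.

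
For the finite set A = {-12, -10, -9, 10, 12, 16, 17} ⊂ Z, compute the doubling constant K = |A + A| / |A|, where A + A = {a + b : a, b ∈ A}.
K = |A + A| / |A| = 26/7

Enumerate A + A = {a + b : a, b ∈ A}. With |A| = 7, there are |A|^2 = 49 ordered sum pairs; collecting distinct values, A + A = {-24, -22, -21, -20, -19, -18, -2, 0, 1, 2, 3, 4, 5, 6, 7, 8, 20, 22, 24, 26, 27, 28, 29, 32, 33, 34}, so |A + A| = 26. Thus K = 26/7. For comparison, the minimum possible |A + A| over all 7-element sets is 2·7 − 1 = 13 (so min K = 13/7), attained only by arithmetic progressions.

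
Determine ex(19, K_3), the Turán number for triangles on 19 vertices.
ex(19, K_3) = ⌊19^2/4⌋ = 90

Mantel (1907): a triangle-free graph on n vertices has at most ⌊n^2/4⌋ edges, with equality for the complete bipartite graph K_{⌊n/2⌋, ⌈n/2⌉}. For n = 19: ⌊19^2/4⌋ = ⌊361/4⌋ = 90. The extremal graph is K_{9, 10}, which has 9·10 = 90 edges.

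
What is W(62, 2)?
W(62, 2) = 62 + 1 = 63

A 2-term AP is any pair of integers, so a monochromatic 2-AP exists iff some colour is used at least twice. With 62 colours, the colouring i ↦ i on {1, ..., 62} uses each colour once, avoiding any monochromatic pair, so W(62, 2) > 62. For {1, ..., 63}, pigeonhole forces two integers of the same colour, which form a monochromatic 2-AP. Hence W(62, 2) = 63.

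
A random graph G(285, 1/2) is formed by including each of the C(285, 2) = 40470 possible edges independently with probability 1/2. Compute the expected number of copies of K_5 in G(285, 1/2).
E[# K_5] = C(285, 5) · (1/2)^C(5, 2) = 15125990307 / 2^10 ≈ 14771474.909180

For each 5-subset S of vertices (there are C(285, 5) = 15125990307 such S), let X_S = 1 if S induces a K_5 (all C(5, 2) = 10 edges present). Then P(X_S = 1) = (1/2)^10 = 1/1024. By linearity of expectation, E[# K_5] = C(285, 5) · (1/2)^10 = 15125990307 / 1024 ≈ 14771474.909180.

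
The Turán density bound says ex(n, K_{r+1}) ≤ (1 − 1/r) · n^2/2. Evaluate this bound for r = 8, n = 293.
Turán density bound = (7/8) · 293^2/2 = 600943/16 ≈ 37558.9375

Turán's theorem: ex(n, K_{r+1}) is achieved by the complete r-partite Turán graph T(n, r) with parts as balanced as possible, and is at most (1 − 1/r) · n^2/2. For r = 8, n = 293: the density bound is (7/8) · 85849/2 = 600943/16 ≈ 37558.9375. The integer-valued extremum is e(T(293, 8)) = 37558, which is strictly less than the density bound 600943/16 since 8 ∤ 293 (the parts of T(293, 8) cannot all be equal).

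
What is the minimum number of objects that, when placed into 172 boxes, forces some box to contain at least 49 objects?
n = (49 − 1)·172 + 1 = 8257

By the generalised pigeonhole principle, to guarantee some box contains ≥ r objects we need more than (r − 1) · k objects total. Threshold: n = (r − 1) · k + 1. With r = 49 and k = 172: n = 48 · 172 + 1 = 8256 + 1 = 8257. For n = 8256 = 48 · 172, we can put exactly 48 objects in every box, avoiding 49 in any single one — so 8257 is tight.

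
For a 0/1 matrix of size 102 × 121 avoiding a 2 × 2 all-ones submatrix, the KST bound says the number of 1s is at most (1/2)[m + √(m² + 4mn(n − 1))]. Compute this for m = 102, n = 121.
z(102, 121; 2, 2) ≤ (1/2)[102 + √(102² + 4·102·121·120)] = (1/2)[102 + √5934564] = 1269.048

Kővári–Sós–Turán: let r_1, ..., r_102 be the row sums and z = Σ r_i the total number of 1s. Each pair of columns can share at most one row with both entries 1 (else a 2×2 all-ones block appears), so Σ_i C(r_i, 2) ≤ C(121, 2) = 7260. By convexity Σ_i C(r_i, 2) ≥ 102·C(z/102, 2) = z(z − 102)/(2·102), giving z² − 102z − 102·121·120 ≤ 0 and hence z ≤ (1/2)[102 + √(10404 + 4·1481040)] = (1/2)[102 + √5934564] ≈ (1/2)(102 + 2436.0961) = 1269.048.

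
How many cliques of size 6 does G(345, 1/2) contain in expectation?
E[# K_6] = C(345, 6) · (1/2)^C(6, 2) = 2241808767660 / 2^15 = 560452191915/8192 ≈ 68414574.208374

For each 6-subset S of vertices (there are C(345, 6) = 2241808767660 such S), let X_S = 1 if S induces a K_6 (all C(6, 2) = 15 edges present). Then P(X_S = 1) = (1/2)^15 = 1/32768. By linearity of expectation, E[# K_6] = C(345, 6) · (1/2)^15 = 2241808767660 / 32768 = 560452191915/8192 ≈ 68414574.208374.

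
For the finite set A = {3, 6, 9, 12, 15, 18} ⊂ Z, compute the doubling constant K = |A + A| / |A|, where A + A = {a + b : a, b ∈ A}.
K = |A + A| / |A| = 11/6

Enumerate A + A = {a + b : a, b ∈ A}. With |A| = 6, there are |A|^2 = 36 ordered sum pairs; collecting distinct values, A + A = {6, 9, 12, 15, 18, 21, 24, 27, 30, 33, 36}, so |A + A| = 11. Thus K = 11/6. Here |A + A| = 2|A| − 1 = 11, the minimum possible — so K = 11/6 is minimal, which holds iff A is an arithmetic progression.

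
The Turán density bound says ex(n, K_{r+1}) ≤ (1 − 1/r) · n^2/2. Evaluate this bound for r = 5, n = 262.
Turán density bound = (4/5) · 262^2/2 = 137288/5 ≈ 27457.6

Turán's theorem: ex(n, K_{r+1}) is achieved by the complete r-partite Turán graph T(n, r) with parts as balanced as possible, and is at most (1 − 1/r) · n^2/2. For r = 5, n = 262: the density bound is (4/5) · 68644/2 = 137288/5 ≈ 27457.6. The integer-valued extremum is e(T(262, 5)) = 27457, which is strictly less than the density bound 137288/5 since 5 ∤ 262 (the parts of T(262, 5) cannot all be equal).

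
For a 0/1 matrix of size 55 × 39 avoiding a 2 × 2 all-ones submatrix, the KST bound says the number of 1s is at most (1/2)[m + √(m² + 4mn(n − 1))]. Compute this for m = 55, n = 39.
z(55, 39; 2, 2) ≤ (1/2)[55 + √(55² + 4·55·39·38)] = (1/2)[55 + √329065] = 314.3209

Kővári–Sós–Turán: let r_1, ..., r_55 be the row sums and z = Σ r_i the total number of 1s. Each pair of columns can share at most one row with both entries 1 (else a 2×2 all-ones block appears), so Σ_i C(r_i, 2) ≤ C(39, 2) = 741. By convexity Σ_i C(r_i, 2) ≥ 55·C(z/55, 2) = z(z − 55)/(2·55), giving z² − 55z − 55·39·38 ≤ 0 and hence z ≤ (1/2)[55 + √(3025 + 4·81510)] = (1/2)[55 + √329065] ≈ (1/2)(55 + 573.6419) = 314.3209.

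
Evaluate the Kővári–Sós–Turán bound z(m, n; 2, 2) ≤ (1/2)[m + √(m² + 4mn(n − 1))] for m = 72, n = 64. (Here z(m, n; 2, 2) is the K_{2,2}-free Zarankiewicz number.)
z(72, 64; 2, 2) ≤ (1/2)[72 + √(72² + 4·72·64·63)] = (1/2)[72 + √1166400] = 576

Kővári–Sós–Turán: let r_1, ..., r_72 be the row sums and z = Σ r_i the total number of 1s. Each pair of columns can share at most one row with both entries 1 (else a 2×2 all-ones block appears), so Σ_i C(r_i, 2) ≤ C(64, 2) = 2016. By convexity Σ_i C(r_i, 2) ≥ 72·C(z/72, 2) = z(z − 72)/(2·72), giving z² − 72z − 72·64·63 ≤ 0 and hence z ≤ (1/2)[72 + √(5184 + 4·290304)] = (1/2)[72 + √1166400] ≈ (1/2)(72 + 1080) = 576.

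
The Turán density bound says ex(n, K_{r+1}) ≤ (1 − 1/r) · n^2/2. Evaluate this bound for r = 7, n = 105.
Turán density bound = (6/7) · 105^2/2 = 4725

Turán's theorem: ex(n, K_{r+1}) is achieved by the complete r-partite Turán graph T(n, r) with parts as balanced as possible, and is at most (1 − 1/r) · n^2/2. For r = 7, n = 105: the density bound is (6/7) · 11025/2 = 4725. Since 7 ∣ 105, the Turán graph T(105, 7) has parts of equal size 15, and its edge count e(T(105, 7)) = 4725 attains the density bound exactly.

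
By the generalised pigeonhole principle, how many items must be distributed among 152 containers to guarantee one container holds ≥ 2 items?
n = (2 − 1)·152 + 1 = 153

By the generalised pigeonhole principle, to guarantee some box contains ≥ r objects we need more than (r − 1) · k objects total. Threshold: n = (r − 1) · k + 1. With r = 2 and k = 152: n = 1 · 152 + 1 = 152 + 1 = 153. For n = 152 = 1 · 152, we can put exactly 1 objects in every box, avoiding 2 in any single one — so 153 is tight.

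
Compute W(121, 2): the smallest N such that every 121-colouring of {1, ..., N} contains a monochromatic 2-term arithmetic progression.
W(121, 2) = 121 + 1 = 122

A 2-term AP is any pair of integers, so a monochromatic 2-AP exists iff some colour is used at least twice. With 121 colours, the colouring i ↦ i on {1, ..., 121} uses each colour once, avoiding any monochromatic pair, so W(121, 2) > 121. For {1, ..., 122}, pigeonhole forces two integers of the same colour, which form a monochromatic 2-AP. Hence W(121, 2) = 122.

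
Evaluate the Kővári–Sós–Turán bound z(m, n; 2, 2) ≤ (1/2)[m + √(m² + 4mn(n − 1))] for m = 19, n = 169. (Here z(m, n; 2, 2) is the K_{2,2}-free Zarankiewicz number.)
z(19, 169; 2, 2) ≤ (1/2)[19 + √(19² + 4·19·169·168)] = (1/2)[19 + √2158153] = 744.0327

Kővári–Sós–Turán: let r_1, ..., r_19 be the row sums and z = Σ r_i the total number of 1s. Each pair of columns can share at most one row with both entries 1 (else a 2×2 all-ones block appears), so Σ_i C(r_i, 2) ≤ C(169, 2) = 14196. By convexity Σ_i C(r_i, 2) ≥ 19·C(z/19, 2) = z(z − 19)/(2·19), giving z² − 19z − 19·169·168 ≤ 0 and hence z ≤ (1/2)[19 + √(361 + 4·539448)] = (1/2)[19 + √2158153] ≈ (1/2)(19 + 1469.0653) = 744.0327.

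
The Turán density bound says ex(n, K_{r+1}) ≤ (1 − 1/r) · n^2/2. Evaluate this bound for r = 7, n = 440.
Turán density bound = (6/7) · 440^2/2 = 580800/7 ≈ 82971.4286

Turán's theorem: ex(n, K_{r+1}) is achieved by the complete r-partite Turán graph T(n, r) with parts as balanced as possible, and is at most (1 − 1/r) · n^2/2. For r = 7, n = 440: the density bound is (6/7) · 193600/2 = 580800/7 ≈ 82971.4286. The integer-valued extremum is e(T(440, 7)) = 82971, which is strictly less than the density bound 580800/7 since 7 ∤ 440 (the parts of T(440, 7) cannot all be equal).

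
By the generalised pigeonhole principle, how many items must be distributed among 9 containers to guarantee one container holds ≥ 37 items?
n = (37 − 1)·9 + 1 = 325

By the generalised pigeonhole principle, to guarantee some box contains ≥ r objects we need more than (r − 1) · k objects total. Threshold: n = (r − 1) · k + 1. With r = 37 and k = 9: n = 36 · 9 + 1 = 324 + 1 = 325. For n = 324 = 36 · 9, we can put exactly 36 objects in every box, avoiding 37 in any single one — so 325 is tight.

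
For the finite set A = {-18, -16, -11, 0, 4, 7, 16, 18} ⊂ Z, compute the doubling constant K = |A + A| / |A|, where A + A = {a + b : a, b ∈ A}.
K = |A + A| / |A| = 32/8 = 4

Enumerate A + A = {a + b : a, b ∈ A}. With |A| = 8, there are |A|^2 = 64 ordered sum pairs; collecting distinct values, A + A = {-36, -34, -32, -29, -27, -22, -18, -16, -14, -12, -11, -9, -7, -4, -2, 0, 2, 4, 5, 7, 8, 11, 14, 16, 18, 20, 22, 23, 25, 32, 34, 36}, so |A + A| = 32. Thus K = 32/8 = 4. For comparison, the minimum possible |A + A| over all 8-element sets is 2·8 − 1 = 15 (so min K = 15/8), attained only by arithmetic progressions.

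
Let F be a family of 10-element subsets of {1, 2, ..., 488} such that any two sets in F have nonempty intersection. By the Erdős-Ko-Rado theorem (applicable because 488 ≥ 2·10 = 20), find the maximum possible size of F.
max |F| = C(487, 9) = 3941897198136002820

Erdős-Ko-Rado (1961): when n ≥ 2k, max |F| = C(n−1, k−1). The bound is attained by the star {A : i ∈ A} for any fixed i ∈ [n]. Here C(488−1, 10−1) = C(487, 9) = 3941897198136002820.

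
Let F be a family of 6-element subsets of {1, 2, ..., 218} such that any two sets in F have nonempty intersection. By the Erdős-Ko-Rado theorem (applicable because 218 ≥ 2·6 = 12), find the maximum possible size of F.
max |F| = C(217, 5) = 3827930778

Erdős-Ko-Rado (1961): when n ≥ 2k, max |F| = C(n−1, k−1). The bound is attained by the star {A : i ∈ A} for any fixed i ∈ [n]. Here C(218−1, 6−1) = C(217, 5) = 3827930778.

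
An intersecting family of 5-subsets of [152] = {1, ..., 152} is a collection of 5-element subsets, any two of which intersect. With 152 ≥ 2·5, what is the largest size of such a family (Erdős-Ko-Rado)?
max |F| = C(151, 4) = 20811575

Erdős-Ko-Rado (1961): when n ≥ 2k, max |F| = C(n−1, k−1). The bound is attained by the star {A : i ∈ A} for any fixed i ∈ [n]. Here C(152−1, 5−1) = C(151, 4) = 20811575.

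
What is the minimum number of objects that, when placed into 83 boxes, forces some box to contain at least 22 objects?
n = (22 − 1)·83 + 1 = 1744

By the generalised pigeonhole principle, to guarantee some box contains ≥ r objects we need more than (r − 1) · k objects total. Threshold: n = (r − 1) · k + 1. With r = 22 and k = 83: n = 21 · 83 + 1 = 1743 + 1 = 1744. For n = 1743 = 21 · 83, we can put exactly 21 objects in every box, avoiding 22 in any single one — so 1744 is tight.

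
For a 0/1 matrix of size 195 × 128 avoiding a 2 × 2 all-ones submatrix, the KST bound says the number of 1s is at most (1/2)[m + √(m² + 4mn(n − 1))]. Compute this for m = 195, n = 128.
z(195, 128; 2, 2) ≤ (1/2)[195 + √(195² + 4·195·128·127)] = (1/2)[195 + √12717705] = 1880.5946

Kővári–Sós–Turán: let r_1, ..., r_195 be the row sums and z = Σ r_i the total number of 1s. Each pair of columns can share at most one row with both entries 1 (else a 2×2 all-ones block appears), so Σ_i C(r_i, 2) ≤ C(128, 2) = 8128. By convexity Σ_i C(r_i, 2) ≥ 195·C(z/195, 2) = z(z − 195)/(2·195), giving z² − 195z − 195·128·127 ≤ 0 and hence z ≤ (1/2)[195 + √(38025 + 4·3169920)] = (1/2)[195 + √12717705] ≈ (1/2)(195 + 3566.1891) = 1880.5946.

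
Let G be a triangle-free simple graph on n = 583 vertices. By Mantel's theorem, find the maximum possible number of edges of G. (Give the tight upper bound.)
ex(583, K_3) = ⌊583^2/4⌋ = 84972

Mantel (1907): a triangle-free graph on n vertices has at most ⌊n^2/4⌋ edges, with equality for the complete bipartite graph K_{⌊n/2⌋, ⌈n/2⌉}. For n = 583: ⌊583^2/4⌋ = ⌊339889/4⌋ = 84972. The extremal graph is K_{291, 292}, which has 291·292 = 84972 edges.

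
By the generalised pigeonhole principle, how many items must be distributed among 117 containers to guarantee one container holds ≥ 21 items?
n = (21 − 1)·117 + 1 = 2341

By the generalised pigeonhole principle, to guarantee some box contains ≥ r objects we need more than (r − 1) · k objects total. Threshold: n = (r − 1) · k + 1. With r = 21 and k = 117: n = 20 · 117 + 1 = 2340 + 1 = 2341. For n = 2340 = 20 · 117, we can put exactly 20 objects in every box, avoiding 21 in any single one — so 2341 is tight.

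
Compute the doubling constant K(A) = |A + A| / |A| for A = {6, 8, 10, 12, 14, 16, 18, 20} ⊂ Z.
K = |A + A| / |A| = 15/8

Enumerate A + A = {a + b : a, b ∈ A}. With |A| = 8, there are |A|^2 = 64 ordered sum pairs; collecting distinct values, A + A = {12, 14, 16, 18, 20, 22, 24, 26, 28, 30, 32, 34, 36, 38, 40}, so |A + A| = 15. Thus K = 15/8. Here |A + A| = 2|A| − 1 = 15, the minimum possible — so K = 15/8 is minimal, which holds iff A is an arithmetic progression.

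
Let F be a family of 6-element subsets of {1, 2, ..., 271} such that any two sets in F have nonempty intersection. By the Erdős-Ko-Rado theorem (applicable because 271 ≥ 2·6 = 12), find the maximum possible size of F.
max |F| = C(270, 5) = 11520265554

Erdős-Ko-Rado (1961): when n ≥ 2k, max |F| = C(n−1, k−1). The bound is attained by the star {A : i ∈ A} for any fixed i ∈ [n]. Here C(271−1, 6−1) = C(270, 5) = 11520265554.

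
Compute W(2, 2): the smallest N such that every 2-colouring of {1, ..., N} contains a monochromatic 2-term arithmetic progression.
W(2, 2) = 2 + 1 = 3

A 2-term AP is any pair of integers, so a monochromatic 2-AP exists iff some colour is used at least twice. With 2 colours, the colouring i ↦ i on {1, ..., 2} uses each colour once, avoiding any monochromatic pair, so W(2, 2) > 2. For {1, ..., 3}, pigeonhole forces two integers of the same colour, which form a monochromatic 2-AP. Hence W(2, 2) = 3.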